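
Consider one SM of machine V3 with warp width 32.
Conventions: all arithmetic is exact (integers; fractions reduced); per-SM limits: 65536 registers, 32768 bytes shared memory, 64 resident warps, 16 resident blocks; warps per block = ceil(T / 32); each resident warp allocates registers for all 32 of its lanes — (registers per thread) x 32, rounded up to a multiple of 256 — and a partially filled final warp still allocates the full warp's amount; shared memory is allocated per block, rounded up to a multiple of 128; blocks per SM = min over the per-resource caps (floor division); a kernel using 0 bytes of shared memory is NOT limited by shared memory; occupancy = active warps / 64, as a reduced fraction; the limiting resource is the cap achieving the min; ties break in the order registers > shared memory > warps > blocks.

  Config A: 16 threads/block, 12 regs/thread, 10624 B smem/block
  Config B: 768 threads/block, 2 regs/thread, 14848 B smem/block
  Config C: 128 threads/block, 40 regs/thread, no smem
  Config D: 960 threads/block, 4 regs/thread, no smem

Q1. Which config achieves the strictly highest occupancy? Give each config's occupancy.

occupancies: A 3/64, B 3/4, C 3/4, D 15/16

Answer: D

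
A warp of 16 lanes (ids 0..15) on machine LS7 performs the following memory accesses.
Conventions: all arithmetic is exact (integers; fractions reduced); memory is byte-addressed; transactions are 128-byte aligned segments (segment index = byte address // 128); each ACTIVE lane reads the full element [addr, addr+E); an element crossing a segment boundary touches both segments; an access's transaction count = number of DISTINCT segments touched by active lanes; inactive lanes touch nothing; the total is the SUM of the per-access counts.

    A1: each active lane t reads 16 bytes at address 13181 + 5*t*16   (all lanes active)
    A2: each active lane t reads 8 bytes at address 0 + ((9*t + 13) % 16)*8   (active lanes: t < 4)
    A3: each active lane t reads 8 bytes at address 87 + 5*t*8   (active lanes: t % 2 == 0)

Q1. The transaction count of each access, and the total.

A1: 11 transactions
A2: 1 transaction
A3: 6 transactions

Answer: 11,1,6; total 18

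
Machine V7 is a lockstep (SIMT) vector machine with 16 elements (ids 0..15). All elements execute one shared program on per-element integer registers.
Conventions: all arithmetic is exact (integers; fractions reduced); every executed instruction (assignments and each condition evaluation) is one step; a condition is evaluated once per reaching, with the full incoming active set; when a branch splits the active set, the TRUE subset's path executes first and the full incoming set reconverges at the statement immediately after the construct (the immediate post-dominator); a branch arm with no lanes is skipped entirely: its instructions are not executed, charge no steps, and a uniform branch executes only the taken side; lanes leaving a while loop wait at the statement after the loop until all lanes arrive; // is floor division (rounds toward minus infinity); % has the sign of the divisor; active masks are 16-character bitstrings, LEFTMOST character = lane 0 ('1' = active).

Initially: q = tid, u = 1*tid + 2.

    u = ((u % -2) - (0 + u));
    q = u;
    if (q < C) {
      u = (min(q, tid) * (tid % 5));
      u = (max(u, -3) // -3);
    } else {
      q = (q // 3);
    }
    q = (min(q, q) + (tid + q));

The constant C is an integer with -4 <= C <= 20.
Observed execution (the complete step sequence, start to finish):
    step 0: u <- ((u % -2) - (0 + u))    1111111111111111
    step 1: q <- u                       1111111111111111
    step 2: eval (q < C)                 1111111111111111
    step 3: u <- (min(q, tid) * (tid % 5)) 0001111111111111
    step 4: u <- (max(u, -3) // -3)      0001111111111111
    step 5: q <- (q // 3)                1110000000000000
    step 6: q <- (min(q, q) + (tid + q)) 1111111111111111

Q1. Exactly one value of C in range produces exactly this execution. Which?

Answer: C = -4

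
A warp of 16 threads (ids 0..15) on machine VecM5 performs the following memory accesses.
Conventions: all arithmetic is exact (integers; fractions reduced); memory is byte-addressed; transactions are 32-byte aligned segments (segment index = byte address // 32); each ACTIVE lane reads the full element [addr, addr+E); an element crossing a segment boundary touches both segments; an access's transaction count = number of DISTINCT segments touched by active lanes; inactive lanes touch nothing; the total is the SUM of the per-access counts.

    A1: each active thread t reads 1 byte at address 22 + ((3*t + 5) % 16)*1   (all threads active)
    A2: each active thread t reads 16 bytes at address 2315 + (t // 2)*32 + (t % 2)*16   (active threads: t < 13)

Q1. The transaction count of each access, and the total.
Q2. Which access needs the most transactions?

A1: 2 transactions
A2: 7 transactions

Answer: 2,7; total 9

Answer: A2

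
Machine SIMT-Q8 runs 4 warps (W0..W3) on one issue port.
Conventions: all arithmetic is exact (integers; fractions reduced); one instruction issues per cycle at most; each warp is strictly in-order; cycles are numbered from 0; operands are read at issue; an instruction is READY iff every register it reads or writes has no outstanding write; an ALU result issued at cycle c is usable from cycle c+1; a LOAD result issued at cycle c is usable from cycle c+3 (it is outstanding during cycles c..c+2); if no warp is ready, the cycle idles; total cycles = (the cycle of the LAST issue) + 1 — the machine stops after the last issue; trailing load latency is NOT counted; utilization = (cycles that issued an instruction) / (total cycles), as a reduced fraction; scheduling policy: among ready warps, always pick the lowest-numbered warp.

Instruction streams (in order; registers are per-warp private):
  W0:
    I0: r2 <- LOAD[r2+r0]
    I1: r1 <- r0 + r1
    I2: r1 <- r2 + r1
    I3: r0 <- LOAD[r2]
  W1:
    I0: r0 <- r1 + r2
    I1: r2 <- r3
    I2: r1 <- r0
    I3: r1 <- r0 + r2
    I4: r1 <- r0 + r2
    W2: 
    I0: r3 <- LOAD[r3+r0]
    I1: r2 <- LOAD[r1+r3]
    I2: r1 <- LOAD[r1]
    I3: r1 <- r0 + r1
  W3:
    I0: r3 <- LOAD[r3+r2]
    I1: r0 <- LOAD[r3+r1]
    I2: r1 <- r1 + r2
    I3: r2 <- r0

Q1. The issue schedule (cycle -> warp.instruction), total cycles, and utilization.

cycle 0: W0.I0
cycle 1: W0.I1
cycle 2: W1.I0
cycle 3: W0.I2
cycle 4: W0.I3
cycle 5: W1.I1
cycle 6: W1.I2
cycle 7: W1.I3
cycle 8: W1.I4
cycle 9: W2.I0
cycle 10: W3.I0
cycle 11: idle
cycle 12: W2.I1
cycle 13: W2.I2
cycle 14: W3.I1
cycle 15: W3.I2
cycle 16: W2.I3
cycle 17: W3.I3

Answer: 18 cycles, utilization 17/18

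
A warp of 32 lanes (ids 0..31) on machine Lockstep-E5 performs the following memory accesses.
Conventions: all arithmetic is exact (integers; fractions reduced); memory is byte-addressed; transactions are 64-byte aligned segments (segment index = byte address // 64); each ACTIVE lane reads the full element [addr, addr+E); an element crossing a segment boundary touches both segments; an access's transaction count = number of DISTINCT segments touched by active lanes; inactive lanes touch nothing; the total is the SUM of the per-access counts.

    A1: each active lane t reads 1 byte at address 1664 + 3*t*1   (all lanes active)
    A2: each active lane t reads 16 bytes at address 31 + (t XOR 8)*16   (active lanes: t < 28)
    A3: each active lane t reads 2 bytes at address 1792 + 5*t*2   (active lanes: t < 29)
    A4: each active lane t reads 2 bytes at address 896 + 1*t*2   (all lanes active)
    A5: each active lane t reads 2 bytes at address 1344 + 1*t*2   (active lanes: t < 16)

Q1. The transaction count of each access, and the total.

A1: 2 transactions
A2: 9 transactions
A3: 5 transactions
A4: 1 transaction
A5: 1 transaction

Answer: 2,9,5,1,1; total 18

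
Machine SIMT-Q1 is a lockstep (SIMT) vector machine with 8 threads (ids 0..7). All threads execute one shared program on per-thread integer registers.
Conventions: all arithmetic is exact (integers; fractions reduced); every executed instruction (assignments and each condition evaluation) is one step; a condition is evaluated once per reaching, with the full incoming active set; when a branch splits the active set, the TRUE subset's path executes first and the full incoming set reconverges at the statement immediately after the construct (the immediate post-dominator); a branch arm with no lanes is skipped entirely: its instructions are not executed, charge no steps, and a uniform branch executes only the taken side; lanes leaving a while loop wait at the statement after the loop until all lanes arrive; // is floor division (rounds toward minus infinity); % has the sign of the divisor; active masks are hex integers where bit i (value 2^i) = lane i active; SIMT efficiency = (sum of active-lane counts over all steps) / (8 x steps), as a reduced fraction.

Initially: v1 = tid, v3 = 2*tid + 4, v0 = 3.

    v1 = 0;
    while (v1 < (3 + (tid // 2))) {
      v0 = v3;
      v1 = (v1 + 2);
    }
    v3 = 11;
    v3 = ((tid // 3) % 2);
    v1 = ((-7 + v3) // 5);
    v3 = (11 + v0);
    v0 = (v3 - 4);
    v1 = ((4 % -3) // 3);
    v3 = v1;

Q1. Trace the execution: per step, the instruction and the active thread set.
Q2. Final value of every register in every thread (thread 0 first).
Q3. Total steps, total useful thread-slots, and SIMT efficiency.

step 0: v1 <- 0                      0xff
step 1: eval (v1 < (3 + (tid // 2))) 0xff
step 2: v0 <- v3                     0xff
step 3: v1 <- (v1 + 2)               0xff
step 4: eval (v1 < (3 + (tid // 2))) 0xff
step 5: v0 <- v3                     0xff
step 6: v1 <- (v1 + 2)               0xff
step 7: eval (v1 < (3 + (tid // 2))) 0xff
step 8: v0 <- v3                     0xf0
step 9: v1 <- (v1 + 2)               0xf0
step 10: eval (v1 < (3 + (tid // 2))) 0xf0
step 11: v3 <- 11                     0xff
step 12: v3 <- ((tid // 3) % 2)       0xff
step 13: v1 <- ((-7 + v3) // 5)       0xff
step 14: v3 <- (11 + v0)              0xff
step 15: v0 <- (v3 - 4)               0xff
step 16: v1 <- ((4 % -3) // 3)        0xff
step 17: v3 <- v1                     0xff

Answer: 18 steps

v1: -1,-1,-1,-1,-1,-1,-1,-1
v3: -1,-1,-1,-1,-1,-1,-1,-1
v0: 11,13,15,17,19,21,23,25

steps = 18; useful = 132; efficiency = 132/144 = 11/12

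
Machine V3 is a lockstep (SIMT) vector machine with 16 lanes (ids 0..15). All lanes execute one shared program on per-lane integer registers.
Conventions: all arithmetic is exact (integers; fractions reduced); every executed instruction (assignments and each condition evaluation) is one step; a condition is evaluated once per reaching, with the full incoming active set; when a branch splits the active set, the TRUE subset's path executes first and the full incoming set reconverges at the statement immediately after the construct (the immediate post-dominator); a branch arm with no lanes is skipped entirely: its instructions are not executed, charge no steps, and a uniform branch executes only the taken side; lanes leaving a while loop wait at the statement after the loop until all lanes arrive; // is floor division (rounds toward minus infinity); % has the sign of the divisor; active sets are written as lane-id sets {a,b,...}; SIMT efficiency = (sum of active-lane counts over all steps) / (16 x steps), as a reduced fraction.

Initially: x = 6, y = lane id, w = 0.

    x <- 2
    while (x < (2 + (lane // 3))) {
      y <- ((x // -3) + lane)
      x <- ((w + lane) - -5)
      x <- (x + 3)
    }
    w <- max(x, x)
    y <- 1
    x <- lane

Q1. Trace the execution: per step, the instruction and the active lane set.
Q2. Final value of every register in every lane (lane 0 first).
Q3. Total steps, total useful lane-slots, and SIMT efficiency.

step 0: x <- 2                       {0,1,2,3,4,5,6,7,8,9,10,11,12,13,14,15}
step 1: eval (x < (2 + (lane // 3))) {0,1,2,3,4,5,6,7,8,9,10,11,12,13,14,15}
step 2: y <- ((x // -3) + lane)      {3,4,5,6,7,8,9,10,11,12,13,14,15}
step 3: x <- ((w + lane) - -5)       {3,4,5,6,7,8,9,10,11,12,13,14,15}
step 4: x <- (x + 3)                 {3,4,5,6,7,8,9,10,11,12,13,14,15}
step 5: eval (x < (2 + (lane // 3))) {3,4,5,6,7,8,9,10,11,12,13,14,15}
step 6: w <- max(x, x)               {0,1,2,3,4,5,6,7,8,9,10,11,12,13,14,15}
step 7: y <- 1                       {0,1,2,3,4,5,6,7,8,9,10,11,12,13,14,15}
step 8: x <- lane                    {0,1,2,3,4,5,6,7,8,9,10,11,12,13,14,15}

Answer: 9 steps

x: 0,1,2,3,4,5,6,7,8,9,10,11,12,13,14,15
y: 1,1,1,1,1,1,1,1,1,1,1,1,1,1,1,1
w: 2,2,2,11,12,13,14,15,16,17,18,19,20,21,22,23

steps = 9; useful = 132; efficiency = 132/144 = 11/12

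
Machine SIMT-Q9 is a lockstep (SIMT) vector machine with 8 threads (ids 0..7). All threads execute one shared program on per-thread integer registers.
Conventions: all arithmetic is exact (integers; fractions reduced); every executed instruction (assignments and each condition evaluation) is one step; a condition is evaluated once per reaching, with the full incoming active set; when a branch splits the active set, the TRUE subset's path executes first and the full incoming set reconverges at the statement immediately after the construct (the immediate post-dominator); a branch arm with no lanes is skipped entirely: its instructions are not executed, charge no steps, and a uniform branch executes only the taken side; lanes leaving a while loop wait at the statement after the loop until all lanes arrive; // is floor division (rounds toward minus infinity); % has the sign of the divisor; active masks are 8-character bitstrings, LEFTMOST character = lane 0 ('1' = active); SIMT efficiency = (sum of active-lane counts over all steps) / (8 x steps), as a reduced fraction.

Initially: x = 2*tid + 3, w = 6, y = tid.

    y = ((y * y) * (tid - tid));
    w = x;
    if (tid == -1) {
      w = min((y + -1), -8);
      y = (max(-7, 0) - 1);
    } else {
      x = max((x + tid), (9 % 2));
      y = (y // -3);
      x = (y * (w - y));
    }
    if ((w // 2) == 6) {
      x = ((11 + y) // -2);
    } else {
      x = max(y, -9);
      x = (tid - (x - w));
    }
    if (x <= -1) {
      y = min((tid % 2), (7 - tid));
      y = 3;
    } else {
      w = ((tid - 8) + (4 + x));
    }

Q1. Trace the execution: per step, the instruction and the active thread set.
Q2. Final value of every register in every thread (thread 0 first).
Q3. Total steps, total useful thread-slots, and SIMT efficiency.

step 0: y <- ((y * y) * (tid - tid)) 11111111
step 1: w <- x                       11111111
step 2: eval (tid == -1)             11111111
step 3: x <- max((x + tid), (9 % 2)) 11111111
step 4: y <- (y // -3)               11111111
step 5: x <- (y * (w - y))           11111111
step 6: eval ((w // 2) == 6)         11111111
step 7: x <- ((11 + y) // -2)        00000100
step 8: x <- max(y, -9)              11111011
step 9: x <- (tid - (x - w))         11111011
step 10: eval (x <= -1)               11111111
step 11: y <- min((tid % 2), (7 - tid)) 00000100
step 12: y <- 3                       00000100
step 13: w <- ((tid - 8) + (4 + x))   11111011

Answer: 14 steps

x: 3,6,9,12,15,-6,21,24
w: -1,3,7,11,15,13,23,27
y: 0,0,0,0,0,3,0,0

steps = 14; useful = 88; efficiency = 88/112 = 11/14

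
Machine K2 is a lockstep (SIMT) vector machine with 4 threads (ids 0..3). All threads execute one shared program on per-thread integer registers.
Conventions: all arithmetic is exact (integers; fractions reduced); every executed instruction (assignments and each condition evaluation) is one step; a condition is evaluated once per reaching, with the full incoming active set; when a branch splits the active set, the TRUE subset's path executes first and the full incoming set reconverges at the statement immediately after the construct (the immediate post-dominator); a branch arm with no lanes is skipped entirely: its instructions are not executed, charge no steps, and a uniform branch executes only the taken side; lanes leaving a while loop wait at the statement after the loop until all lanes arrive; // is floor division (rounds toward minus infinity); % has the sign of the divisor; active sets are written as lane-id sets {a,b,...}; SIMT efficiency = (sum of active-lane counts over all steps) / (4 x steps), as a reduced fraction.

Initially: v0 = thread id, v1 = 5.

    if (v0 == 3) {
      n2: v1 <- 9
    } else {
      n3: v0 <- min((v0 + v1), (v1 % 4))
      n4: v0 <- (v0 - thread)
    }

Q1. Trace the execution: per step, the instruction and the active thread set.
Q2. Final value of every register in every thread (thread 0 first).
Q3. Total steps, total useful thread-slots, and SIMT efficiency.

step 0: eval (v0 == 3)               {0,1,2,3}
step 1: v1 <- 9                      {3}
step 2: v0 <- min((v0 + v1), (v1 % 4)) {0,1,2}
step 3: v0 <- (v0 - thread)          {0,1,2}

Answer: 4 steps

v0: 1,0,-1,3
v1: 5,5,5,9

steps = 4; useful = 11; efficiency = 11/16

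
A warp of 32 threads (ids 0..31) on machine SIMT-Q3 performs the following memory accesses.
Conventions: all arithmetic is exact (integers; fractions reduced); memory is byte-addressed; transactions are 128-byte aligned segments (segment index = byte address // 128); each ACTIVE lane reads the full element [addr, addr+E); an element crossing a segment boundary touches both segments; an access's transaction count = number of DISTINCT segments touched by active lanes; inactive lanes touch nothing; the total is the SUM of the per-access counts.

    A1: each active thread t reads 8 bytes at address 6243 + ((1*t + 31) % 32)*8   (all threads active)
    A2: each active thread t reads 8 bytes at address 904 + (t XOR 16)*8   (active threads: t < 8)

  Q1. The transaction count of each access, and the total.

A1: 3 transactions
A2: 1 transaction

Answer: 3,1; total 4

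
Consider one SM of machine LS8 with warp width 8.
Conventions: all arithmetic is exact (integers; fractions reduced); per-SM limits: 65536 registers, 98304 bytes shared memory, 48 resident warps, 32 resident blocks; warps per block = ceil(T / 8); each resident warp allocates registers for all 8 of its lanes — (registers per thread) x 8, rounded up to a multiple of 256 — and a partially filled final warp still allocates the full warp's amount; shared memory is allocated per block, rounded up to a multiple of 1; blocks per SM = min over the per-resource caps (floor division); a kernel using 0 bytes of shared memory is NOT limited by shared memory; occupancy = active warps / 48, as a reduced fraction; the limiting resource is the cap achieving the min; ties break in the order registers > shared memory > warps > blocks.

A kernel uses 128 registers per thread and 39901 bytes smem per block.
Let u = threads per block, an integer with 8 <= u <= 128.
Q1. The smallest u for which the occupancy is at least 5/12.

Answer: u = 73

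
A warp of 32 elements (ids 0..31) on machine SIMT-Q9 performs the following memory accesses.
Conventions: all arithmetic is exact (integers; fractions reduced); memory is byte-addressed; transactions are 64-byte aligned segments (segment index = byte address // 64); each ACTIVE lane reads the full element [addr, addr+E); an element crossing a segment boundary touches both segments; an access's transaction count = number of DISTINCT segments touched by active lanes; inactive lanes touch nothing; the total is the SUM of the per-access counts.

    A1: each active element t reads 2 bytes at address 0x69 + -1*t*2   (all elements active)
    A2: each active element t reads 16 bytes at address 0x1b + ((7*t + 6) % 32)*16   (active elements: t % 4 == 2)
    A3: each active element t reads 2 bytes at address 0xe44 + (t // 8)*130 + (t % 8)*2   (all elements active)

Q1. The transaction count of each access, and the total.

A1: 2 transactions
A2: 8 transactions
A3: 4 transactions

Answer: 2,8,4; total 14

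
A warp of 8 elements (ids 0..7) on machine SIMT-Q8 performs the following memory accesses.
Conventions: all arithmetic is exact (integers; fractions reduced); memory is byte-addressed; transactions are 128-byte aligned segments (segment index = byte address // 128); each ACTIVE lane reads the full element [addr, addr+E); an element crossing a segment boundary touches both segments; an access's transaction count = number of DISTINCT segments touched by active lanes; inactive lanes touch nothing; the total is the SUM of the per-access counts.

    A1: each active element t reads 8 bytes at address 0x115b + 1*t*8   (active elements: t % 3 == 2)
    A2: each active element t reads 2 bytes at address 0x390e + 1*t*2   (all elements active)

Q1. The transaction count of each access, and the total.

A1: 2 transactions
A2: 1 transaction

Answer: 2,1; total 3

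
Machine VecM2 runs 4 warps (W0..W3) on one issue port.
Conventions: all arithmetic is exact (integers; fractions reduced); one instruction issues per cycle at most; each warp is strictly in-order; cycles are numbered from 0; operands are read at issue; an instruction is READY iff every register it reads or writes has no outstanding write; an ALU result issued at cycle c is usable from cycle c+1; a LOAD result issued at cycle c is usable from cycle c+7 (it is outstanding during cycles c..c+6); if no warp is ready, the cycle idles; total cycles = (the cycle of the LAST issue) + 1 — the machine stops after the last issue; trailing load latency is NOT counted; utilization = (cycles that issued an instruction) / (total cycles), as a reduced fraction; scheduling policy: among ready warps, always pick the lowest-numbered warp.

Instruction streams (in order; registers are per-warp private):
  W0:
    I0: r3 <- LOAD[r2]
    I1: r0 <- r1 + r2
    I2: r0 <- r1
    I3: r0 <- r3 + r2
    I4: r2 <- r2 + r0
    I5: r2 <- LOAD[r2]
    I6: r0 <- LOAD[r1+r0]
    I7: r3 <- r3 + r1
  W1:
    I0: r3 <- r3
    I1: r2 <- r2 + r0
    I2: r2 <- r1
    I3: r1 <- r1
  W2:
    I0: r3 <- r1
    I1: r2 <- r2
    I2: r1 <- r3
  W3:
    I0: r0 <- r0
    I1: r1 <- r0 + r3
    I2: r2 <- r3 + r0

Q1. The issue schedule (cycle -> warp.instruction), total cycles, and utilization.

cycle 0: W0.I0
cycle 1: W0.I1
cycle 2: W0.I2
cycle 3: W1.I0
cycle 4: W1.I1
cycle 5: W1.I2
cycle 6: W1.I3
cycle 7: W0.I3
cycle 8: W0.I4
cycle 9: W0.I5
cycle 10: W0.I6
cycle 11: W0.I7
cycle 12: W2.I0
cycle 13: W2.I1
cycle 14: W2.I2
cycle 15: W3.I0
cycle 16: W3.I1
cycle 17: W3.I2

Answer: 18 cycles, utilization 1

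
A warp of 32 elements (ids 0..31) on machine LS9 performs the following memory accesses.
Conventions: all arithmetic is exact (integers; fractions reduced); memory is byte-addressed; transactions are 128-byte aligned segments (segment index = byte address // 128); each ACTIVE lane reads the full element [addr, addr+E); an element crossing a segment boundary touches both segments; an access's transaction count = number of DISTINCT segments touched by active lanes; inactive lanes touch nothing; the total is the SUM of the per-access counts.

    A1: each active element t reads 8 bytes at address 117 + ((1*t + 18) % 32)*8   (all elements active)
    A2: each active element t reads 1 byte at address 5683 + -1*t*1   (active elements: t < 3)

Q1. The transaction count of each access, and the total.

A1: 3 transactions
A2: 1 transaction

Answer: 3,1; total 4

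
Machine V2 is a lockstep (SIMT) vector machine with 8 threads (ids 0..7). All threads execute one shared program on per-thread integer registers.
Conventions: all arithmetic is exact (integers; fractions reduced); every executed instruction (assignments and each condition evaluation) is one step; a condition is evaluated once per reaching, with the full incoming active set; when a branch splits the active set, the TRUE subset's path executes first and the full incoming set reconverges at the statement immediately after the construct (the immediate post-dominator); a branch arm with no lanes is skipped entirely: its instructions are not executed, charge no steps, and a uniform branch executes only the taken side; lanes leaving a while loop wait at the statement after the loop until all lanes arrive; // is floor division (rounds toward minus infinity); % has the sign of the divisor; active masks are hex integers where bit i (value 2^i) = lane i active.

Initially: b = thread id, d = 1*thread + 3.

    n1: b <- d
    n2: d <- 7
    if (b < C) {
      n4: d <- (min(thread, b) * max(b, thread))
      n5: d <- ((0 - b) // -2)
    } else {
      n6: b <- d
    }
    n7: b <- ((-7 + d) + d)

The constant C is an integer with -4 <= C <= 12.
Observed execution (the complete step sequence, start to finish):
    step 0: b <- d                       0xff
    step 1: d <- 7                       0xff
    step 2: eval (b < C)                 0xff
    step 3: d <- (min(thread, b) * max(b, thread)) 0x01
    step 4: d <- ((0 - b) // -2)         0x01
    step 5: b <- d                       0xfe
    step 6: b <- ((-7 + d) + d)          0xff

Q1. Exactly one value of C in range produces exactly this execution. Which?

Answer: C = 4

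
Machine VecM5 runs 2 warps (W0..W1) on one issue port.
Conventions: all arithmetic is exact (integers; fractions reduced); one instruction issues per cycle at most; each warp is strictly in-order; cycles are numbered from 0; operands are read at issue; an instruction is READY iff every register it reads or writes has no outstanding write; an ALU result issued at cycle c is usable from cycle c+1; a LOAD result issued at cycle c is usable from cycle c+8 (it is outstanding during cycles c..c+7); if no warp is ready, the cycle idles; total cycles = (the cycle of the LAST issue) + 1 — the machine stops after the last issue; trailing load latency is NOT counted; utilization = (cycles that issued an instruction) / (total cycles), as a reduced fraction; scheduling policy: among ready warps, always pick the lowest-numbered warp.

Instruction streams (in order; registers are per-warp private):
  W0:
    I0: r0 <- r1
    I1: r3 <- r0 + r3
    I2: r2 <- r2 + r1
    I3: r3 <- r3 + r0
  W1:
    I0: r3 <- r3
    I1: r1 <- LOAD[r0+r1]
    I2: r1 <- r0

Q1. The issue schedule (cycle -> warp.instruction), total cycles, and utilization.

cycle 0: W0.I0
cycle 1: W0.I1
cycle 2: W0.I2
cycle 3: W0.I3
cycle 4: W1.I0
cycle 5: W1.I1
cycle 6: idle
cycle 7: idle
cycle 8: idle
cycle 9: idle
cycle 10: idle
cycle 11: idle
cycle 12: idle
cycle 13: W1.I2

Answer: 14 cycles, utilization 1/2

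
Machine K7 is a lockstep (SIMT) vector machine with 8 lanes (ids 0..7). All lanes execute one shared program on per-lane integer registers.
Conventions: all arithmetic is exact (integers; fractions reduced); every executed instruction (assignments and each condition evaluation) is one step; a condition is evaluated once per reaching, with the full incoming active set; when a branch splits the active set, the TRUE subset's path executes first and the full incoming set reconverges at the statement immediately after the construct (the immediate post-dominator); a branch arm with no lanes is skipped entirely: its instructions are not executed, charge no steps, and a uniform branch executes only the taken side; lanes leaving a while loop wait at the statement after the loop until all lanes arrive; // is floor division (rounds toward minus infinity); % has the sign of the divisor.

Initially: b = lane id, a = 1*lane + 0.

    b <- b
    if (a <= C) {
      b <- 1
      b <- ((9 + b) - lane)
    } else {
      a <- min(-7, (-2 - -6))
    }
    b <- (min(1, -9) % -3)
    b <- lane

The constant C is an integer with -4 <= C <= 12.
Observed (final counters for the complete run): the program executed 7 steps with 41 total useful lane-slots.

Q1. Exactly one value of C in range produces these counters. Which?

Answer: C = 0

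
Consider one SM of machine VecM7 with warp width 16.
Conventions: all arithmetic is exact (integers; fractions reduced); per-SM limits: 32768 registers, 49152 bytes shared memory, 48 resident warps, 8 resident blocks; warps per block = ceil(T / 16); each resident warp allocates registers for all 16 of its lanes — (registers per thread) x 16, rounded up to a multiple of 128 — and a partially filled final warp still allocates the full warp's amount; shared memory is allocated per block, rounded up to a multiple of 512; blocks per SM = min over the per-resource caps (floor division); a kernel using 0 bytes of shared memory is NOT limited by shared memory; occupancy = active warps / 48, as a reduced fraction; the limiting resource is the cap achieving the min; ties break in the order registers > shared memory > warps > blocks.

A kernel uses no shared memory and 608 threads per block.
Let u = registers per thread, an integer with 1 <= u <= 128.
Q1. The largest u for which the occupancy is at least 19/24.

Answer: u = 48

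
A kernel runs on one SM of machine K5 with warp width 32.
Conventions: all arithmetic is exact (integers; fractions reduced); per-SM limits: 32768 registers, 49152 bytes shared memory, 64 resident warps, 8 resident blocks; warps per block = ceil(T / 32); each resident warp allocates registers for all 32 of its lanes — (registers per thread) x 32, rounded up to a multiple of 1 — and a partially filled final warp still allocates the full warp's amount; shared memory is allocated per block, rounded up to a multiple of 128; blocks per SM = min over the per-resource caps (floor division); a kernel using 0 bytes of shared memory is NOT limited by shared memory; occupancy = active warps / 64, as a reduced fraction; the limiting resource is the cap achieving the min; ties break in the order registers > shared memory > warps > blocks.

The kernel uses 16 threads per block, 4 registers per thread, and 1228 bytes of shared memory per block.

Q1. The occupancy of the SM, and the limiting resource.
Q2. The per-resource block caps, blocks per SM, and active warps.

Answer: occupancy 1/8, limited by blocks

registers: 256 blocks
shared memory: 38 blocks
warps: 64 blocks
blocks: 8 blocks

Answer: 8 blocks, 8 active warps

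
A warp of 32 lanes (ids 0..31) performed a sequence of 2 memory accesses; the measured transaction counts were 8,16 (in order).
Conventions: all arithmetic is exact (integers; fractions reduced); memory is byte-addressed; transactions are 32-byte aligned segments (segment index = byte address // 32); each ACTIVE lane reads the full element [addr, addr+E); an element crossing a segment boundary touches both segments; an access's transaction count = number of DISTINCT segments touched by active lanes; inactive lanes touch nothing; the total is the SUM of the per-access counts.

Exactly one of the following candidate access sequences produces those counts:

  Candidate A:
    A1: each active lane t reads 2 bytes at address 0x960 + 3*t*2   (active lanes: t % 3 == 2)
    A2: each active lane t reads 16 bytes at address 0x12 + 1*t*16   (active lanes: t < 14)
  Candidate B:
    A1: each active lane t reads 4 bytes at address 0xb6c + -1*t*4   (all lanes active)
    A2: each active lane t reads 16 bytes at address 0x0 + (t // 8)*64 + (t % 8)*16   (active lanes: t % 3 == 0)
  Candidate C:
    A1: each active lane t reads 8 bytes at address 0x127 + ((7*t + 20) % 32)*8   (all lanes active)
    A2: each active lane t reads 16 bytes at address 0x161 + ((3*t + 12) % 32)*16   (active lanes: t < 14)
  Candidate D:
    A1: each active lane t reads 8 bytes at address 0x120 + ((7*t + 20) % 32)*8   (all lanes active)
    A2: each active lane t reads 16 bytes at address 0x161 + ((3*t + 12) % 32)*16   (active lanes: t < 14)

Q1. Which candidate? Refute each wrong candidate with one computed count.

A: A1 gives 6 transactions, not 8
B: A1 gives 5 transactions, not 8
C: A1 gives 9 transactions, not 8
D: all counts match (8,16)

Answer: D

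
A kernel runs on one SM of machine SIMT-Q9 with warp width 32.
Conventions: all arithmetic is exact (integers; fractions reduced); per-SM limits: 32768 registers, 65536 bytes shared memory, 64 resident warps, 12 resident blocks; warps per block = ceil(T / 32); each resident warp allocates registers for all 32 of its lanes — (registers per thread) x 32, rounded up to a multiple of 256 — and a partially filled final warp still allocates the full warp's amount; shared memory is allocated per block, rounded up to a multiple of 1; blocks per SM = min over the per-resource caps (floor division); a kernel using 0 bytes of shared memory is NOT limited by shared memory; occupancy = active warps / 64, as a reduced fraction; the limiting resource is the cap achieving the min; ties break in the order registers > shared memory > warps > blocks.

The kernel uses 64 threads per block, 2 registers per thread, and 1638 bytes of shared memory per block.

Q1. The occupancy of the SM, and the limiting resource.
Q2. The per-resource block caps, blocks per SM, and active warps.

Answer: occupancy 3/8, limited by blocks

registers: 64 blocks
shared memory: 40 blocks
warps: 32 blocks
blocks: 12 blocks

Answer: 12 blocks, 24 active warps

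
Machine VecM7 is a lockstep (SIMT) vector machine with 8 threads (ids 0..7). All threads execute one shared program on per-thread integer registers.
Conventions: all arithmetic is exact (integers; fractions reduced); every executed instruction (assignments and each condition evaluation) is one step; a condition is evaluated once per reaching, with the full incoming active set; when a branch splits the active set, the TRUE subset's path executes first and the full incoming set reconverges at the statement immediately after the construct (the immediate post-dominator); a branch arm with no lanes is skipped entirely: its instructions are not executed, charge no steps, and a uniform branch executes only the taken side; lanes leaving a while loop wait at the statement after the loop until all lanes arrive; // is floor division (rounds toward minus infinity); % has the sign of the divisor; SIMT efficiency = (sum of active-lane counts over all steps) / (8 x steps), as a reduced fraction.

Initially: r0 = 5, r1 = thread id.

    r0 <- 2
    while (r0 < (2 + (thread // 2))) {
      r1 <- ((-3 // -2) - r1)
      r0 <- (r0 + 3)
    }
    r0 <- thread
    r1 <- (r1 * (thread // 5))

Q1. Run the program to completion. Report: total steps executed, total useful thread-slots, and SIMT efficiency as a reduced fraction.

Answer: 7 steps, 50 useful, 25/28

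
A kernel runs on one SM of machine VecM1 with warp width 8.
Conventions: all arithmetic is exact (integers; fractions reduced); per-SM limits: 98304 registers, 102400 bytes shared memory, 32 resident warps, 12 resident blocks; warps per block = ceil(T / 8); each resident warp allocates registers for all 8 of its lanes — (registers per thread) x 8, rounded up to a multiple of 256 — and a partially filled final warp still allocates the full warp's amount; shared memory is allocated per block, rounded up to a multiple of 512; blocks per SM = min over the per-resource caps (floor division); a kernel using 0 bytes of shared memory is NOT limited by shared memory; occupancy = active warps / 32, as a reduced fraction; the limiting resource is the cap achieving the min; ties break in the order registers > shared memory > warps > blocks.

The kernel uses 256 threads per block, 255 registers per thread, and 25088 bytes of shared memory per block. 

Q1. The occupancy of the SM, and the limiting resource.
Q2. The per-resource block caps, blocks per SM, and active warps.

Answer: occupancy 1, limited by registers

registers: 1 block
shared memory: 4 blocks
warps: 1 block
blocks: 12 blocks

Answer: 1 block, 32 active warps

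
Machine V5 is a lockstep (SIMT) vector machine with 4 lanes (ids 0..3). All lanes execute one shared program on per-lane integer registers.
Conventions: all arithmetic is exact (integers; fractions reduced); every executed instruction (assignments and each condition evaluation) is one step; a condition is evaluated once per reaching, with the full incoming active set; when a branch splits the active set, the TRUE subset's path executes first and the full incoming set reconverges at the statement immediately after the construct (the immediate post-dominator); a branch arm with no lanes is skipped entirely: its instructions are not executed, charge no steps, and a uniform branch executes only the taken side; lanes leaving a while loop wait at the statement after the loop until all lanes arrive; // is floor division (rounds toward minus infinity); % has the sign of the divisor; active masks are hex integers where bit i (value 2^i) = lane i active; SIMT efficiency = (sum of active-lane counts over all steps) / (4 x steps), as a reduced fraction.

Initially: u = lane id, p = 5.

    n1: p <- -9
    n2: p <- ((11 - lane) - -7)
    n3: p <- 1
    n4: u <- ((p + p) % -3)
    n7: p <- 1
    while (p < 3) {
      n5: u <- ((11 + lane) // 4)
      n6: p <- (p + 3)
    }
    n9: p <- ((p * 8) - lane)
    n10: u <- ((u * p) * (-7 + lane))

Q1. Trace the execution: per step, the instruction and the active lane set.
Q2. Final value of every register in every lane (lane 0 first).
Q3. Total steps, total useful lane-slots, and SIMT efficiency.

step 0: p <- -9                      0xf
step 1: p <- ((11 - lane) - -7)      0xf
step 2: p <- 1                       0xf
step 3: u <- ((p + p) % -3)          0xf
step 4: p <- 1                       0xf
step 5: eval (p < 3)                 0xf
step 6: u <- ((11 + lane) // 4)      0xf
step 7: p <- (p + 3)                 0xf
step 8: eval (p < 3)                 0xf
step 9: p <- ((p * 8) - lane)        0xf
step 10: u <- ((u * p) * (-7 + lane)) 0xf

Answer: 11 steps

u: -448,-558,-450,-348
p: 32,31,30,29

steps = 11; useful = 44; efficiency = 44/44 = 1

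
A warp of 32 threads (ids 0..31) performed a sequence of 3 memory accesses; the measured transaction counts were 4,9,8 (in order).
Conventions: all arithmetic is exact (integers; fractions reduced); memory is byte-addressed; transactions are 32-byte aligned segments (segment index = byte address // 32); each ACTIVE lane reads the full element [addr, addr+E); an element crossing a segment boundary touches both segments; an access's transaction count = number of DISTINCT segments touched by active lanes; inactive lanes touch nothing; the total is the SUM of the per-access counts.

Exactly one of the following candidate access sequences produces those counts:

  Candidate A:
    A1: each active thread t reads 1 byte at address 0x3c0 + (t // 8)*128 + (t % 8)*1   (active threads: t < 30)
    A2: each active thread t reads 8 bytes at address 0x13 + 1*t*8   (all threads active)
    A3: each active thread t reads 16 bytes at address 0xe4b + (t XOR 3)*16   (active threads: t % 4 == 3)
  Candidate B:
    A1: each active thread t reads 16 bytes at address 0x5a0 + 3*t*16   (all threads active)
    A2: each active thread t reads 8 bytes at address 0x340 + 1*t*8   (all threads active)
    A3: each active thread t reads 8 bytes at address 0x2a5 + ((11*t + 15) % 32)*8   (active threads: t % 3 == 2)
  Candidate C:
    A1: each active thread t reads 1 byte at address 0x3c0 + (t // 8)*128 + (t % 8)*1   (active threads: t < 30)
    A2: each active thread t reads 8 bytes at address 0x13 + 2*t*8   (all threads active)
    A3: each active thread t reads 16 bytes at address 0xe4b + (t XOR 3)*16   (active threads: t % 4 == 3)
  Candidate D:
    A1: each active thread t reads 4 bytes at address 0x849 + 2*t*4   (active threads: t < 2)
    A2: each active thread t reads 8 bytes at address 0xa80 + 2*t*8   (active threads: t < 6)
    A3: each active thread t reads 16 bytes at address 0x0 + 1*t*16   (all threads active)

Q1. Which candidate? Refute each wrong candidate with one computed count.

B: A1 gives 32 transactions, not 4
C: A2 gives 17 transactions, not 9
D: A1 gives 1 transaction, not 4
A: all counts match (4,9,8)

Answer: A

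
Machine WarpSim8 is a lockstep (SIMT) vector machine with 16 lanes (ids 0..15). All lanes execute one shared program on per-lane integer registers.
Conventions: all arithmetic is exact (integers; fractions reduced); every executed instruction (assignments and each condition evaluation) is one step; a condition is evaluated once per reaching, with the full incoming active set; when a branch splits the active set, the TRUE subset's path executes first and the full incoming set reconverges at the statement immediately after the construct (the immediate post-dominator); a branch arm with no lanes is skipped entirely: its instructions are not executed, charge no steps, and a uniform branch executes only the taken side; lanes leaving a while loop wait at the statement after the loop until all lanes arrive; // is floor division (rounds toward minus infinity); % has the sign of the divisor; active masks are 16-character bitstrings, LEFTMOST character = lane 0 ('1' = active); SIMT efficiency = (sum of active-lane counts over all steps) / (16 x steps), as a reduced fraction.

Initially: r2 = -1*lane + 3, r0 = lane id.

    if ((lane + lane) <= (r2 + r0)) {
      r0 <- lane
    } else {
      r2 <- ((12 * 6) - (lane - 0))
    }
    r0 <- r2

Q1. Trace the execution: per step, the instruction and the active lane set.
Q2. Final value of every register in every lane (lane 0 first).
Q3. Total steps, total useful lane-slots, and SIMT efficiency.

step 0: eval ((lane + lane) <= (r2 + r0)) 1111111111111111
step 1: r0 <- lane                   1100000000000000
step 2: r2 <- ((12 * 6) - (lane - 0)) 0011111111111111
step 3: r0 <- r2                     1111111111111111

Answer: 4 steps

r2: 3,2,70,69,68,67,66,65,64,63,62,61,60,59,58,57
r0: 3,2,70,69,68,67,66,65,64,63,62,61,60,59,58,57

steps = 4; useful = 48; efficiency = 48/64 = 3/4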